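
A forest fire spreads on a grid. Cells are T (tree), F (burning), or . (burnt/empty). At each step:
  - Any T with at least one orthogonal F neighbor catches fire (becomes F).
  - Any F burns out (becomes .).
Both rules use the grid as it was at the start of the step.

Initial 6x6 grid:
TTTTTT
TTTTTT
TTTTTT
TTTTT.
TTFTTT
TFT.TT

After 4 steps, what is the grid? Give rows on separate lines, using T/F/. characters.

Step 1: 5 trees catch fire, 2 burn out
  TTTTTT
  TTTTTT
  TTTTTT
  TTFTT.
  TF.FTT
  F.F.TT
Step 2: 5 trees catch fire, 5 burn out
  TTTTTT
  TTTTTT
  TTFTTT
  TF.FT.
  F...FT
  ....TT
Step 3: 7 trees catch fire, 5 burn out
  TTTTTT
  TTFTTT
  TF.FTT
  F...F.
  .....F
  ....FT
Step 4: 6 trees catch fire, 7 burn out
  TTFTTT
  TF.FTT
  F...FT
  ......
  ......
  .....F

TTFTTT
TF.FTT
F...FT
......
......
.....F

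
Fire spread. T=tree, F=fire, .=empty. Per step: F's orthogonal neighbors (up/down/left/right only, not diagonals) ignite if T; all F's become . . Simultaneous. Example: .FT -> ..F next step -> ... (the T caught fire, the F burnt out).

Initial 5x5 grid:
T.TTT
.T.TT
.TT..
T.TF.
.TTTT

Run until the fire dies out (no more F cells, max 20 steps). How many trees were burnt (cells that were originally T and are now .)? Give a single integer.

Answer: 8

Derivation:
Step 1: +2 fires, +1 burnt (F count now 2)
Step 2: +3 fires, +2 burnt (F count now 3)
Step 3: +2 fires, +3 burnt (F count now 2)
Step 4: +1 fires, +2 burnt (F count now 1)
Step 5: +0 fires, +1 burnt (F count now 0)
Fire out after step 5
Initially T: 15, now '.': 18
Total burnt (originally-T cells now '.'): 8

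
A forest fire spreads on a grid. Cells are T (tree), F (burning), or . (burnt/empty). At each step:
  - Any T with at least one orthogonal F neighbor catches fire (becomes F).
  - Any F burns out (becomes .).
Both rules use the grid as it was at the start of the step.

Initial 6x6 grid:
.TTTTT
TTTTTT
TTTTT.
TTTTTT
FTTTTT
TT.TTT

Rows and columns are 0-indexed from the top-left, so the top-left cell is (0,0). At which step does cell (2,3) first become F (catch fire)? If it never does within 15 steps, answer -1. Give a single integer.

Step 1: cell (2,3)='T' (+3 fires, +1 burnt)
Step 2: cell (2,3)='T' (+4 fires, +3 burnt)
Step 3: cell (2,3)='T' (+4 fires, +4 burnt)
Step 4: cell (2,3)='T' (+5 fires, +4 burnt)
Step 5: cell (2,3)='F' (+6 fires, +5 burnt)
  -> target ignites at step 5
Step 6: cell (2,3)='.' (+5 fires, +6 burnt)
Step 7: cell (2,3)='.' (+2 fires, +5 burnt)
Step 8: cell (2,3)='.' (+2 fires, +2 burnt)
Step 9: cell (2,3)='.' (+1 fires, +2 burnt)
Step 10: cell (2,3)='.' (+0 fires, +1 burnt)
  fire out at step 10

5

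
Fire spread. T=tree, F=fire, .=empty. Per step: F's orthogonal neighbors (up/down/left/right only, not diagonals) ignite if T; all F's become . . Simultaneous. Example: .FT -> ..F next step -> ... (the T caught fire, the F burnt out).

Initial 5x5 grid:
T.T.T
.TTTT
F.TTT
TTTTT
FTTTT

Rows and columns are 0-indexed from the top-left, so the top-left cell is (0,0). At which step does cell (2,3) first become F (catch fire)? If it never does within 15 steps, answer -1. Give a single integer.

Step 1: cell (2,3)='T' (+2 fires, +2 burnt)
Step 2: cell (2,3)='T' (+2 fires, +2 burnt)
Step 3: cell (2,3)='T' (+2 fires, +2 burnt)
Step 4: cell (2,3)='T' (+3 fires, +2 burnt)
Step 5: cell (2,3)='F' (+3 fires, +3 burnt)
  -> target ignites at step 5
Step 6: cell (2,3)='.' (+4 fires, +3 burnt)
Step 7: cell (2,3)='.' (+1 fires, +4 burnt)
Step 8: cell (2,3)='.' (+1 fires, +1 burnt)
Step 9: cell (2,3)='.' (+0 fires, +1 burnt)
  fire out at step 9

5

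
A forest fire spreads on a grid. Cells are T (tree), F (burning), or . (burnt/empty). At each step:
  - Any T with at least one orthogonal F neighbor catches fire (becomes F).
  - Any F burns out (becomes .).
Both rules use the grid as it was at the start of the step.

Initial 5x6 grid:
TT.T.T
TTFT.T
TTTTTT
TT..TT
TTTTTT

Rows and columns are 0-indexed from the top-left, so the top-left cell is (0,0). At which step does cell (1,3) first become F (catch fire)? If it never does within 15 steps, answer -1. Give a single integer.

Step 1: cell (1,3)='F' (+3 fires, +1 burnt)
  -> target ignites at step 1
Step 2: cell (1,3)='.' (+5 fires, +3 burnt)
Step 3: cell (1,3)='.' (+4 fires, +5 burnt)
Step 4: cell (1,3)='.' (+4 fires, +4 burnt)
Step 5: cell (1,3)='.' (+5 fires, +4 burnt)
Step 6: cell (1,3)='.' (+3 fires, +5 burnt)
Step 7: cell (1,3)='.' (+0 fires, +3 burnt)
  fire out at step 7

1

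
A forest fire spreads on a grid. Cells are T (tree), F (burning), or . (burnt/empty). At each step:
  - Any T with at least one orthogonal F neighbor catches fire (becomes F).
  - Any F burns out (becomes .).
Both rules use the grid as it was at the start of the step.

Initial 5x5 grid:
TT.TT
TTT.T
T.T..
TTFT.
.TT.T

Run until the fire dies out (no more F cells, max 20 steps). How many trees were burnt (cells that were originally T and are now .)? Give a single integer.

Answer: 12

Derivation:
Step 1: +4 fires, +1 burnt (F count now 4)
Step 2: +3 fires, +4 burnt (F count now 3)
Step 3: +2 fires, +3 burnt (F count now 2)
Step 4: +2 fires, +2 burnt (F count now 2)
Step 5: +1 fires, +2 burnt (F count now 1)
Step 6: +0 fires, +1 burnt (F count now 0)
Fire out after step 6
Initially T: 16, now '.': 21
Total burnt (originally-T cells now '.'): 12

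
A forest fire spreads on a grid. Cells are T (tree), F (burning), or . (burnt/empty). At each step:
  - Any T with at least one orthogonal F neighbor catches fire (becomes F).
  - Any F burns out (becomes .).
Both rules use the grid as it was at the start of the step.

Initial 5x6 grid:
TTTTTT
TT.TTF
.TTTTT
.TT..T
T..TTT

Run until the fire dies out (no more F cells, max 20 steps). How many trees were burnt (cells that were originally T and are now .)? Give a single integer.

Step 1: +3 fires, +1 burnt (F count now 3)
Step 2: +4 fires, +3 burnt (F count now 4)
Step 3: +3 fires, +4 burnt (F count now 3)
Step 4: +3 fires, +3 burnt (F count now 3)
Step 5: +4 fires, +3 burnt (F count now 4)
Step 6: +3 fires, +4 burnt (F count now 3)
Step 7: +1 fires, +3 burnt (F count now 1)
Step 8: +0 fires, +1 burnt (F count now 0)
Fire out after step 8
Initially T: 22, now '.': 29
Total burnt (originally-T cells now '.'): 21

Answer: 21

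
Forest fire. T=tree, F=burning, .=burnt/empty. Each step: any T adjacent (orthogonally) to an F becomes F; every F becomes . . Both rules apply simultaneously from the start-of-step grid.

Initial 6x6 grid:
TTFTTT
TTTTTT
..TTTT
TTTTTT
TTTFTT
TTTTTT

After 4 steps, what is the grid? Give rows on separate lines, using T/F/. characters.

Step 1: 7 trees catch fire, 2 burn out
  TF.FTT
  TTFTTT
  ..TTTT
  TTTFTT
  TTF.FT
  TTTFTT
Step 2: 12 trees catch fire, 7 burn out
  F...FT
  TF.FTT
  ..FFTT
  TTF.FT
  TF...F
  TTF.FT
Step 3: 9 trees catch fire, 12 burn out
  .....F
  F...FT
  ....FT
  TF...F
  F.....
  TF...F
Step 4: 4 trees catch fire, 9 burn out
  ......
  .....F
  .....F
  F.....
  ......
  F.....

......
.....F
.....F
F.....
......
F.....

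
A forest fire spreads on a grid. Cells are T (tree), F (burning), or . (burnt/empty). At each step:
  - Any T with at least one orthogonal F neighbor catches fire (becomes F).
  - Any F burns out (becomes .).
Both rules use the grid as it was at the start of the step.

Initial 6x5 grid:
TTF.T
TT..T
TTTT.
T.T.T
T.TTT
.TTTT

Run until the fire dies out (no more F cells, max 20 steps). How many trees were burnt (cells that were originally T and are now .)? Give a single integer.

Step 1: +1 fires, +1 burnt (F count now 1)
Step 2: +2 fires, +1 burnt (F count now 2)
Step 3: +2 fires, +2 burnt (F count now 2)
Step 4: +2 fires, +2 burnt (F count now 2)
Step 5: +3 fires, +2 burnt (F count now 3)
Step 6: +2 fires, +3 burnt (F count now 2)
Step 7: +2 fires, +2 burnt (F count now 2)
Step 8: +3 fires, +2 burnt (F count now 3)
Step 9: +2 fires, +3 burnt (F count now 2)
Step 10: +0 fires, +2 burnt (F count now 0)
Fire out after step 10
Initially T: 21, now '.': 28
Total burnt (originally-T cells now '.'): 19

Answer: 19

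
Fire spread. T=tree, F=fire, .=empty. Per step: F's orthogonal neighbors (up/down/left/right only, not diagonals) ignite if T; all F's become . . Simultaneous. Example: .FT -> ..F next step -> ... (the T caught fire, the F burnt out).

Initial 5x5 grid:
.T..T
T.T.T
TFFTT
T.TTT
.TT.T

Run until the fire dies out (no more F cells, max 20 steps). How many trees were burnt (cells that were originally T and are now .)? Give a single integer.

Step 1: +4 fires, +2 burnt (F count now 4)
Step 2: +5 fires, +4 burnt (F count now 5)
Step 3: +3 fires, +5 burnt (F count now 3)
Step 4: +2 fires, +3 burnt (F count now 2)
Step 5: +0 fires, +2 burnt (F count now 0)
Fire out after step 5
Initially T: 15, now '.': 24
Total burnt (originally-T cells now '.'): 14

Answer: 14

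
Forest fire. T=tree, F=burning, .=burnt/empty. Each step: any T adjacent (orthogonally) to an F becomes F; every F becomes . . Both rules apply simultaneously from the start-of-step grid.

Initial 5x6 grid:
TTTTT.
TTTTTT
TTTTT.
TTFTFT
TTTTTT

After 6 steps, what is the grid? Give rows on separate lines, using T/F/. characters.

Step 1: 7 trees catch fire, 2 burn out
  TTTTT.
  TTTTTT
  TTFTF.
  TF.F.F
  TTFTFT
Step 2: 8 trees catch fire, 7 burn out
  TTTTT.
  TTFTFT
  TF.F..
  F.....
  TF.F.F
Step 3: 7 trees catch fire, 8 burn out
  TTFTF.
  TF.F.F
  F.....
  ......
  F.....
Step 4: 3 trees catch fire, 7 burn out
  TF.F..
  F.....
  ......
  ......
  ......
Step 5: 1 trees catch fire, 3 burn out
  F.....
  ......
  ......
  ......
  ......
Step 6: 0 trees catch fire, 1 burn out
  ......
  ......
  ......
  ......
  ......

......
......
......
......
......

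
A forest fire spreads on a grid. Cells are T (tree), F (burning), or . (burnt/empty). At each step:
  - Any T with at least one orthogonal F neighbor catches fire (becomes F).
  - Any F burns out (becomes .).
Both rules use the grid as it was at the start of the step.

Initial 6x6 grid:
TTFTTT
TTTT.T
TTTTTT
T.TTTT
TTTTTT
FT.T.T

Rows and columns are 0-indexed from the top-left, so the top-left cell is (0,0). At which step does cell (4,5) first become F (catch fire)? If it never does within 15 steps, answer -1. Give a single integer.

Step 1: cell (4,5)='T' (+5 fires, +2 burnt)
Step 2: cell (4,5)='T' (+7 fires, +5 burnt)
Step 3: cell (4,5)='T' (+7 fires, +7 burnt)
Step 4: cell (4,5)='T' (+4 fires, +7 burnt)
Step 5: cell (4,5)='T' (+4 fires, +4 burnt)
Step 6: cell (4,5)='F' (+2 fires, +4 burnt)
  -> target ignites at step 6
Step 7: cell (4,5)='.' (+1 fires, +2 burnt)
Step 8: cell (4,5)='.' (+0 fires, +1 burnt)
  fire out at step 8

6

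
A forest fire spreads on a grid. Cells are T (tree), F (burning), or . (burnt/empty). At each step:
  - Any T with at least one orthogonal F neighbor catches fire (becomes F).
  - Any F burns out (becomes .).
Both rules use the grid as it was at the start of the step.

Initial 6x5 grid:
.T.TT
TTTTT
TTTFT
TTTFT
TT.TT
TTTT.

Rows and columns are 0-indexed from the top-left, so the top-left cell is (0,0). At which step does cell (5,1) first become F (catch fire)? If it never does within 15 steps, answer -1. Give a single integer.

Step 1: cell (5,1)='T' (+6 fires, +2 burnt)
Step 2: cell (5,1)='T' (+7 fires, +6 burnt)
Step 3: cell (5,1)='T' (+6 fires, +7 burnt)
Step 4: cell (5,1)='F' (+4 fires, +6 burnt)
  -> target ignites at step 4
Step 5: cell (5,1)='.' (+1 fires, +4 burnt)
Step 6: cell (5,1)='.' (+0 fires, +1 burnt)
  fire out at step 6

4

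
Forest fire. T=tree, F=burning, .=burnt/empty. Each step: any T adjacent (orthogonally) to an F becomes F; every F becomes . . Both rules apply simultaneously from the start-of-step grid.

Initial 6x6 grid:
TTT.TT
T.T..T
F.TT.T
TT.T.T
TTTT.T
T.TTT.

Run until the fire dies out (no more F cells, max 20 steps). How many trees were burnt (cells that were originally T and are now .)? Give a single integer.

Answer: 18

Derivation:
Step 1: +2 fires, +1 burnt (F count now 2)
Step 2: +3 fires, +2 burnt (F count now 3)
Step 3: +3 fires, +3 burnt (F count now 3)
Step 4: +2 fires, +3 burnt (F count now 2)
Step 5: +3 fires, +2 burnt (F count now 3)
Step 6: +3 fires, +3 burnt (F count now 3)
Step 7: +2 fires, +3 burnt (F count now 2)
Step 8: +0 fires, +2 burnt (F count now 0)
Fire out after step 8
Initially T: 24, now '.': 30
Total burnt (originally-T cells now '.'): 18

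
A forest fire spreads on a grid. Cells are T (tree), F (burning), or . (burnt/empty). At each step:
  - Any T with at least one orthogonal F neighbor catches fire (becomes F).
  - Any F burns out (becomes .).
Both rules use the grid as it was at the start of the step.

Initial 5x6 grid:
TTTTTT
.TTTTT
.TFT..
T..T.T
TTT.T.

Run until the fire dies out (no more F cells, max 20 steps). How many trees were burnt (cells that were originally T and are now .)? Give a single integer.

Answer: 14

Derivation:
Step 1: +3 fires, +1 burnt (F count now 3)
Step 2: +4 fires, +3 burnt (F count now 4)
Step 3: +3 fires, +4 burnt (F count now 3)
Step 4: +3 fires, +3 burnt (F count now 3)
Step 5: +1 fires, +3 burnt (F count now 1)
Step 6: +0 fires, +1 burnt (F count now 0)
Fire out after step 6
Initially T: 20, now '.': 24
Total burnt (originally-T cells now '.'): 14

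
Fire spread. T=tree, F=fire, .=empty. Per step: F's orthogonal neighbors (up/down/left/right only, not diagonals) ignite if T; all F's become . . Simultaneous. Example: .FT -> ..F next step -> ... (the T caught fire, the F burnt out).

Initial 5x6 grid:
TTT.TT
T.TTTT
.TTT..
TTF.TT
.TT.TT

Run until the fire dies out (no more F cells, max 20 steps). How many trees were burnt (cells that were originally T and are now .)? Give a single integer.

Step 1: +3 fires, +1 burnt (F count now 3)
Step 2: +5 fires, +3 burnt (F count now 5)
Step 3: +2 fires, +5 burnt (F count now 2)
Step 4: +2 fires, +2 burnt (F count now 2)
Step 5: +3 fires, +2 burnt (F count now 3)
Step 6: +2 fires, +3 burnt (F count now 2)
Step 7: +0 fires, +2 burnt (F count now 0)
Fire out after step 7
Initially T: 21, now '.': 26
Total burnt (originally-T cells now '.'): 17

Answer: 17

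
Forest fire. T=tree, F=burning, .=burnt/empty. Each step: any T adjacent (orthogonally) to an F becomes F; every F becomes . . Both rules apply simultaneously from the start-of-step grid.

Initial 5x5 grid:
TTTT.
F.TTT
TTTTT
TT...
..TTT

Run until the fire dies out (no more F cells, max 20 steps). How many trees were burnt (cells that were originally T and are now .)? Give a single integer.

Answer: 14

Derivation:
Step 1: +2 fires, +1 burnt (F count now 2)
Step 2: +3 fires, +2 burnt (F count now 3)
Step 3: +3 fires, +3 burnt (F count now 3)
Step 4: +3 fires, +3 burnt (F count now 3)
Step 5: +2 fires, +3 burnt (F count now 2)
Step 6: +1 fires, +2 burnt (F count now 1)
Step 7: +0 fires, +1 burnt (F count now 0)
Fire out after step 7
Initially T: 17, now '.': 22
Total burnt (originally-T cells now '.'): 14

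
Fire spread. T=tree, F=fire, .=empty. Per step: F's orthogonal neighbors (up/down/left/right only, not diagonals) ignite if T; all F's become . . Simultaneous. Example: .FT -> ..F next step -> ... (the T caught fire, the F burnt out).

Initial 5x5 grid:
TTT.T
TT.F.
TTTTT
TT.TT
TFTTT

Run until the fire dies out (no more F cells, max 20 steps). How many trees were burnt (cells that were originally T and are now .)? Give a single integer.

Step 1: +4 fires, +2 burnt (F count now 4)
Step 2: +6 fires, +4 burnt (F count now 6)
Step 3: +4 fires, +6 burnt (F count now 4)
Step 4: +2 fires, +4 burnt (F count now 2)
Step 5: +2 fires, +2 burnt (F count now 2)
Step 6: +0 fires, +2 burnt (F count now 0)
Fire out after step 6
Initially T: 19, now '.': 24
Total burnt (originally-T cells now '.'): 18

Answer: 18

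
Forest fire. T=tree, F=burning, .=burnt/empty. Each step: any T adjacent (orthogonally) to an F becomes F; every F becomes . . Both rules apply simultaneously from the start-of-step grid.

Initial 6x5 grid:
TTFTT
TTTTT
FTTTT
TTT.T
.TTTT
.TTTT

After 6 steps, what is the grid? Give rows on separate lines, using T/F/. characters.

Step 1: 6 trees catch fire, 2 burn out
  TF.FT
  FTFTT
  .FTTT
  FTT.T
  .TTTT
  .TTTT
Step 2: 6 trees catch fire, 6 burn out
  F...F
  .F.FT
  ..FTT
  .FT.T
  .TTTT
  .TTTT
Step 3: 4 trees catch fire, 6 burn out
  .....
  ....F
  ...FT
  ..F.T
  .FTTT
  .TTTT
Step 4: 3 trees catch fire, 4 burn out
  .....
  .....
  ....F
  ....T
  ..FTT
  .FTTT
Step 5: 3 trees catch fire, 3 burn out
  .....
  .....
  .....
  ....F
  ...FT
  ..FTT
Step 6: 2 trees catch fire, 3 burn out
  .....
  .....
  .....
  .....
  ....F
  ...FT

.....
.....
.....
.....
....F
...FT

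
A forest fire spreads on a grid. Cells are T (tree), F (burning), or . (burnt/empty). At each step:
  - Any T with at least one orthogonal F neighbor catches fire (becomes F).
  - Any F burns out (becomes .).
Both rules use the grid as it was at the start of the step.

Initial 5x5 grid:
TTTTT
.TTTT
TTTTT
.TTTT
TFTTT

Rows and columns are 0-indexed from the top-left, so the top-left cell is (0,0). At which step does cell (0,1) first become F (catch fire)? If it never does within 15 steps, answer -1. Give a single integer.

Step 1: cell (0,1)='T' (+3 fires, +1 burnt)
Step 2: cell (0,1)='T' (+3 fires, +3 burnt)
Step 3: cell (0,1)='T' (+5 fires, +3 burnt)
Step 4: cell (0,1)='F' (+4 fires, +5 burnt)
  -> target ignites at step 4
Step 5: cell (0,1)='.' (+4 fires, +4 burnt)
Step 6: cell (0,1)='.' (+2 fires, +4 burnt)
Step 7: cell (0,1)='.' (+1 fires, +2 burnt)
Step 8: cell (0,1)='.' (+0 fires, +1 burnt)
  fire out at step 8

4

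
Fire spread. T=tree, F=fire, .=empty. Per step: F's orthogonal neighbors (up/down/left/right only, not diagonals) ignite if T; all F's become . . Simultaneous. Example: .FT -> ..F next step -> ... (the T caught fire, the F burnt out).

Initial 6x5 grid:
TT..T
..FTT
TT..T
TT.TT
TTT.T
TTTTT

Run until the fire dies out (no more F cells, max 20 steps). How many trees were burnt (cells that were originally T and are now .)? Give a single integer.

Step 1: +1 fires, +1 burnt (F count now 1)
Step 2: +1 fires, +1 burnt (F count now 1)
Step 3: +2 fires, +1 burnt (F count now 2)
Step 4: +1 fires, +2 burnt (F count now 1)
Step 5: +2 fires, +1 burnt (F count now 2)
Step 6: +1 fires, +2 burnt (F count now 1)
Step 7: +1 fires, +1 burnt (F count now 1)
Step 8: +1 fires, +1 burnt (F count now 1)
Step 9: +2 fires, +1 burnt (F count now 2)
Step 10: +2 fires, +2 burnt (F count now 2)
Step 11: +2 fires, +2 burnt (F count now 2)
Step 12: +2 fires, +2 burnt (F count now 2)
Step 13: +1 fires, +2 burnt (F count now 1)
Step 14: +0 fires, +1 burnt (F count now 0)
Fire out after step 14
Initially T: 21, now '.': 28
Total burnt (originally-T cells now '.'): 19

Answer: 19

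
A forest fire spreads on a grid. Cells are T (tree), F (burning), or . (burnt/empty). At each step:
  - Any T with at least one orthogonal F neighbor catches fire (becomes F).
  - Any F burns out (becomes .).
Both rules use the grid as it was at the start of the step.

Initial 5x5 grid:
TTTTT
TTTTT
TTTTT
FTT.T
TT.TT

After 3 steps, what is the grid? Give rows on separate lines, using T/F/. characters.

Step 1: 3 trees catch fire, 1 burn out
  TTTTT
  TTTTT
  FTTTT
  .FT.T
  FT.TT
Step 2: 4 trees catch fire, 3 burn out
  TTTTT
  FTTTT
  .FTTT
  ..F.T
  .F.TT
Step 3: 3 trees catch fire, 4 burn out
  FTTTT
  .FTTT
  ..FTT
  ....T
  ...TT

FTTTT
.FTTT
..FTT
....T
...TT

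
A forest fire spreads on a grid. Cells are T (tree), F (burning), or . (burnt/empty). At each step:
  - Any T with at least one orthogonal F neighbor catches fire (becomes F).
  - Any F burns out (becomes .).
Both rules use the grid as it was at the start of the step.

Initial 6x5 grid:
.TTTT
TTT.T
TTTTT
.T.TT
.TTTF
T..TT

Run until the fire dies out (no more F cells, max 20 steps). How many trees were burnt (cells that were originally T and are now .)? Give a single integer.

Answer: 21

Derivation:
Step 1: +3 fires, +1 burnt (F count now 3)
Step 2: +4 fires, +3 burnt (F count now 4)
Step 3: +3 fires, +4 burnt (F count now 3)
Step 4: +3 fires, +3 burnt (F count now 3)
Step 5: +3 fires, +3 burnt (F count now 3)
Step 6: +3 fires, +3 burnt (F count now 3)
Step 7: +2 fires, +3 burnt (F count now 2)
Step 8: +0 fires, +2 burnt (F count now 0)
Fire out after step 8
Initially T: 22, now '.': 29
Total burnt (originally-T cells now '.'): 21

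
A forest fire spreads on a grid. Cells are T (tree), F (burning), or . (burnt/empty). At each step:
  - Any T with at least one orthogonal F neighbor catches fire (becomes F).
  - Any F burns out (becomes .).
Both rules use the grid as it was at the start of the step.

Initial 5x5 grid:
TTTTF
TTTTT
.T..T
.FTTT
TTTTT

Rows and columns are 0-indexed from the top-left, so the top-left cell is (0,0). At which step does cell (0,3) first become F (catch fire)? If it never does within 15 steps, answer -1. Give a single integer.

Step 1: cell (0,3)='F' (+5 fires, +2 burnt)
  -> target ignites at step 1
Step 2: cell (0,3)='.' (+7 fires, +5 burnt)
Step 3: cell (0,3)='.' (+5 fires, +7 burnt)
Step 4: cell (0,3)='.' (+2 fires, +5 burnt)
Step 5: cell (0,3)='.' (+0 fires, +2 burnt)
  fire out at step 5

1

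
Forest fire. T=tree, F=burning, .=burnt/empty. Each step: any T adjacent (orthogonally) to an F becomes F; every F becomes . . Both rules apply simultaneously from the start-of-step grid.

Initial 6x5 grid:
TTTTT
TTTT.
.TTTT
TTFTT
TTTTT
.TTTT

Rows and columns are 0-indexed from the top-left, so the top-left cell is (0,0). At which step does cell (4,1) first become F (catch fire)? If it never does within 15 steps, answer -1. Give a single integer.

Step 1: cell (4,1)='T' (+4 fires, +1 burnt)
Step 2: cell (4,1)='F' (+8 fires, +4 burnt)
  -> target ignites at step 2
Step 3: cell (4,1)='.' (+8 fires, +8 burnt)
Step 4: cell (4,1)='.' (+4 fires, +8 burnt)
Step 5: cell (4,1)='.' (+2 fires, +4 burnt)
Step 6: cell (4,1)='.' (+0 fires, +2 burnt)
  fire out at step 6

2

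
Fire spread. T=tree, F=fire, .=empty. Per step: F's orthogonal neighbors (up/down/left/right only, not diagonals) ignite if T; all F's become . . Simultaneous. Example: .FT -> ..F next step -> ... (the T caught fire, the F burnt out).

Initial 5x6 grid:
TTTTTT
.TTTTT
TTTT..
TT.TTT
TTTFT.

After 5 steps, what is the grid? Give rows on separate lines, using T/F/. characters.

Step 1: 3 trees catch fire, 1 burn out
  TTTTTT
  .TTTTT
  TTTT..
  TT.FTT
  TTF.F.
Step 2: 3 trees catch fire, 3 burn out
  TTTTTT
  .TTTTT
  TTTF..
  TT..FT
  TF....
Step 3: 5 trees catch fire, 3 burn out
  TTTTTT
  .TTFTT
  TTF...
  TF...F
  F.....
Step 4: 5 trees catch fire, 5 burn out
  TTTFTT
  .TF.FT
  TF....
  F.....
  ......
Step 5: 5 trees catch fire, 5 burn out
  TTF.FT
  .F...F
  F.....
  ......
  ......

TTF.FT
.F...F
F.....
......
......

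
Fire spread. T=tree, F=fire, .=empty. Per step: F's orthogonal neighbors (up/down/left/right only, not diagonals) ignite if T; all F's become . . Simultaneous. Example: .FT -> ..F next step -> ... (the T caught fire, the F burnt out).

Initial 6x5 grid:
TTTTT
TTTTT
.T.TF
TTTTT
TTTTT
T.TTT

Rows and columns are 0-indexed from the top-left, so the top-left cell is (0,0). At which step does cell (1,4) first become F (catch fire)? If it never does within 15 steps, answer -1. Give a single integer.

Step 1: cell (1,4)='F' (+3 fires, +1 burnt)
  -> target ignites at step 1
Step 2: cell (1,4)='.' (+4 fires, +3 burnt)
Step 3: cell (1,4)='.' (+5 fires, +4 burnt)
Step 4: cell (1,4)='.' (+5 fires, +5 burnt)
Step 5: cell (1,4)='.' (+6 fires, +5 burnt)
Step 6: cell (1,4)='.' (+2 fires, +6 burnt)
Step 7: cell (1,4)='.' (+1 fires, +2 burnt)
Step 8: cell (1,4)='.' (+0 fires, +1 burnt)
  fire out at step 8

1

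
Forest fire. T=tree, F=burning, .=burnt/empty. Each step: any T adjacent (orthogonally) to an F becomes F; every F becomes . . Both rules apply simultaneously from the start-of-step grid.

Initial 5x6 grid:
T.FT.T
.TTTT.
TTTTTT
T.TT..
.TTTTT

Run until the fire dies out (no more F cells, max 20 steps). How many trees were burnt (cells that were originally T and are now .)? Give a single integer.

Step 1: +2 fires, +1 burnt (F count now 2)
Step 2: +3 fires, +2 burnt (F count now 3)
Step 3: +4 fires, +3 burnt (F count now 4)
Step 4: +4 fires, +4 burnt (F count now 4)
Step 5: +4 fires, +4 burnt (F count now 4)
Step 6: +1 fires, +4 burnt (F count now 1)
Step 7: +1 fires, +1 burnt (F count now 1)
Step 8: +0 fires, +1 burnt (F count now 0)
Fire out after step 8
Initially T: 21, now '.': 28
Total burnt (originally-T cells now '.'): 19

Answer: 19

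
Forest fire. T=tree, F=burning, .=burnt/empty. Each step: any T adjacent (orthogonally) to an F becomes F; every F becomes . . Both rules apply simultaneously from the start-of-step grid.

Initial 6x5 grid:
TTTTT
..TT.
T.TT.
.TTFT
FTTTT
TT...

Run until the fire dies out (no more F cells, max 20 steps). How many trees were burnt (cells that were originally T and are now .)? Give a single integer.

Answer: 18

Derivation:
Step 1: +6 fires, +2 burnt (F count now 6)
Step 2: +6 fires, +6 burnt (F count now 6)
Step 3: +2 fires, +6 burnt (F count now 2)
Step 4: +2 fires, +2 burnt (F count now 2)
Step 5: +1 fires, +2 burnt (F count now 1)
Step 6: +1 fires, +1 burnt (F count now 1)
Step 7: +0 fires, +1 burnt (F count now 0)
Fire out after step 7
Initially T: 19, now '.': 29
Total burnt (originally-T cells now '.'): 18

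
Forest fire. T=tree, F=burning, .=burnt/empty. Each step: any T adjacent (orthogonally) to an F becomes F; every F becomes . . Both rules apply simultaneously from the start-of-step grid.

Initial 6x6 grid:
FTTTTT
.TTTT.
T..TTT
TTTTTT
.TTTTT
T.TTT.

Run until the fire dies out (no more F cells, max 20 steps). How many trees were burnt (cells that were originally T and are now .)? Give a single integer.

Answer: 27

Derivation:
Step 1: +1 fires, +1 burnt (F count now 1)
Step 2: +2 fires, +1 burnt (F count now 2)
Step 3: +2 fires, +2 burnt (F count now 2)
Step 4: +2 fires, +2 burnt (F count now 2)
Step 5: +3 fires, +2 burnt (F count now 3)
Step 6: +2 fires, +3 burnt (F count now 2)
Step 7: +4 fires, +2 burnt (F count now 4)
Step 8: +5 fires, +4 burnt (F count now 5)
Step 9: +5 fires, +5 burnt (F count now 5)
Step 10: +1 fires, +5 burnt (F count now 1)
Step 11: +0 fires, +1 burnt (F count now 0)
Fire out after step 11
Initially T: 28, now '.': 35
Total burnt (originally-T cells now '.'): 27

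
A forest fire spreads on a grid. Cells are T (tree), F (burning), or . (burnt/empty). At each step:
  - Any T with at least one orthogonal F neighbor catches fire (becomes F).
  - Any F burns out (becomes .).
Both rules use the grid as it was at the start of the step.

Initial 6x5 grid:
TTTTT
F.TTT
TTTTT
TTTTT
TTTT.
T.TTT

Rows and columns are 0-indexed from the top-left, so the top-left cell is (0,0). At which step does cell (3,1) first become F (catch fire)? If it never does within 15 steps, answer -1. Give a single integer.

Step 1: cell (3,1)='T' (+2 fires, +1 burnt)
Step 2: cell (3,1)='T' (+3 fires, +2 burnt)
Step 3: cell (3,1)='F' (+4 fires, +3 burnt)
  -> target ignites at step 3
Step 4: cell (3,1)='.' (+6 fires, +4 burnt)
Step 5: cell (3,1)='.' (+5 fires, +6 burnt)
Step 6: cell (3,1)='.' (+4 fires, +5 burnt)
Step 7: cell (3,1)='.' (+1 fires, +4 burnt)
Step 8: cell (3,1)='.' (+1 fires, +1 burnt)
Step 9: cell (3,1)='.' (+0 fires, +1 burnt)
  fire out at step 9

3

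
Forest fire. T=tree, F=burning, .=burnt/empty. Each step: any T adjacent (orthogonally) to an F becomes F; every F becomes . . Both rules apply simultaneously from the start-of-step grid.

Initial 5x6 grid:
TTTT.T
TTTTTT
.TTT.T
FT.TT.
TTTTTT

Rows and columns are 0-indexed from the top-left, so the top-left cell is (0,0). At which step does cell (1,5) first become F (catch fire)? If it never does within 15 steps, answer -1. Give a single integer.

Step 1: cell (1,5)='T' (+2 fires, +1 burnt)
Step 2: cell (1,5)='T' (+2 fires, +2 burnt)
Step 3: cell (1,5)='T' (+3 fires, +2 burnt)
Step 4: cell (1,5)='T' (+5 fires, +3 burnt)
Step 5: cell (1,5)='T' (+5 fires, +5 burnt)
Step 6: cell (1,5)='T' (+4 fires, +5 burnt)
Step 7: cell (1,5)='F' (+1 fires, +4 burnt)
  -> target ignites at step 7
Step 8: cell (1,5)='.' (+2 fires, +1 burnt)
Step 9: cell (1,5)='.' (+0 fires, +2 burnt)
  fire out at step 9

7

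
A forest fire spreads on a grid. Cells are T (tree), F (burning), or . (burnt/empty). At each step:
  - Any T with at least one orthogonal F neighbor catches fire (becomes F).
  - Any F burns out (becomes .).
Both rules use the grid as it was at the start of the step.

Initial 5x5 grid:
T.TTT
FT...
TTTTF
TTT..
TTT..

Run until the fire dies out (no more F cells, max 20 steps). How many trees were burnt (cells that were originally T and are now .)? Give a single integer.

Step 1: +4 fires, +2 burnt (F count now 4)
Step 2: +3 fires, +4 burnt (F count now 3)
Step 3: +3 fires, +3 burnt (F count now 3)
Step 4: +2 fires, +3 burnt (F count now 2)
Step 5: +0 fires, +2 burnt (F count now 0)
Fire out after step 5
Initially T: 15, now '.': 22
Total burnt (originally-T cells now '.'): 12

Answer: 12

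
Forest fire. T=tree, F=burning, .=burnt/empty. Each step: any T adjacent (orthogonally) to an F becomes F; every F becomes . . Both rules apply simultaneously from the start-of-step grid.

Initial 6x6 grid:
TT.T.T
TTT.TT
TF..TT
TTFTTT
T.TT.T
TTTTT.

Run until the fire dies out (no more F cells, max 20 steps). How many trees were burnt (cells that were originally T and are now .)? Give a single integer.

Step 1: +5 fires, +2 burnt (F count now 5)
Step 2: +7 fires, +5 burnt (F count now 7)
Step 3: +6 fires, +7 burnt (F count now 6)
Step 4: +5 fires, +6 burnt (F count now 5)
Step 5: +1 fires, +5 burnt (F count now 1)
Step 6: +1 fires, +1 burnt (F count now 1)
Step 7: +0 fires, +1 burnt (F count now 0)
Fire out after step 7
Initially T: 26, now '.': 35
Total burnt (originally-T cells now '.'): 25

Answer: 25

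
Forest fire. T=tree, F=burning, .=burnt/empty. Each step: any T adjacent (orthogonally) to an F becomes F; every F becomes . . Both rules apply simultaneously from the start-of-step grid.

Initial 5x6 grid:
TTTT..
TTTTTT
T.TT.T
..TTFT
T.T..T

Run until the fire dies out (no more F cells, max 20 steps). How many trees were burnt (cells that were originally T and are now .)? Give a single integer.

Step 1: +2 fires, +1 burnt (F count now 2)
Step 2: +4 fires, +2 burnt (F count now 4)
Step 3: +4 fires, +4 burnt (F count now 4)
Step 4: +3 fires, +4 burnt (F count now 3)
Step 5: +2 fires, +3 burnt (F count now 2)
Step 6: +2 fires, +2 burnt (F count now 2)
Step 7: +2 fires, +2 burnt (F count now 2)
Step 8: +0 fires, +2 burnt (F count now 0)
Fire out after step 8
Initially T: 20, now '.': 29
Total burnt (originally-T cells now '.'): 19

Answer: 19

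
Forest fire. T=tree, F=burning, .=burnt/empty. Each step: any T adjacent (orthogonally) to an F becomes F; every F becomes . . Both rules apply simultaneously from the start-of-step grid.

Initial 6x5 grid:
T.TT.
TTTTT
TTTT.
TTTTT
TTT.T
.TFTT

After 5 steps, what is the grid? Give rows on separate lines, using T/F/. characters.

Step 1: 3 trees catch fire, 1 burn out
  T.TT.
  TTTTT
  TTTT.
  TTTTT
  TTF.T
  .F.FT
Step 2: 3 trees catch fire, 3 burn out
  T.TT.
  TTTTT
  TTTT.
  TTFTT
  TF..T
  ....F
Step 3: 5 trees catch fire, 3 burn out
  T.TT.
  TTTTT
  TTFT.
  TF.FT
  F...F
  .....
Step 4: 5 trees catch fire, 5 burn out
  T.TT.
  TTFTT
  TF.F.
  F...F
  .....
  .....
Step 5: 4 trees catch fire, 5 burn out
  T.FT.
  TF.FT
  F....
  .....
  .....
  .....

T.FT.
TF.FT
F....
.....
.....
.....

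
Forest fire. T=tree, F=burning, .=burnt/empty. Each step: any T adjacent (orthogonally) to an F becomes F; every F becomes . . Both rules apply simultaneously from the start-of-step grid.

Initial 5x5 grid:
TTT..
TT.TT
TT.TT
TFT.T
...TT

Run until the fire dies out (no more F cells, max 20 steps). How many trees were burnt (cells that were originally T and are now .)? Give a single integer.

Answer: 9

Derivation:
Step 1: +3 fires, +1 burnt (F count now 3)
Step 2: +2 fires, +3 burnt (F count now 2)
Step 3: +2 fires, +2 burnt (F count now 2)
Step 4: +2 fires, +2 burnt (F count now 2)
Step 5: +0 fires, +2 burnt (F count now 0)
Fire out after step 5
Initially T: 16, now '.': 18
Total burnt (originally-T cells now '.'): 9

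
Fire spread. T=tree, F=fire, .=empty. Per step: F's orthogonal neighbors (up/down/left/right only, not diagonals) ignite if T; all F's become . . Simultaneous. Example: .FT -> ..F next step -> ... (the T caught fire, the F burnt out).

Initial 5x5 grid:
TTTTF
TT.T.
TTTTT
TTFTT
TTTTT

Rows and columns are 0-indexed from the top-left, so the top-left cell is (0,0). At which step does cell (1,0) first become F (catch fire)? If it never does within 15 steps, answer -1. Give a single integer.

Step 1: cell (1,0)='T' (+5 fires, +2 burnt)
Step 2: cell (1,0)='T' (+8 fires, +5 burnt)
Step 3: cell (1,0)='T' (+6 fires, +8 burnt)
Step 4: cell (1,0)='F' (+2 fires, +6 burnt)
  -> target ignites at step 4
Step 5: cell (1,0)='.' (+0 fires, +2 burnt)
  fire out at step 5

4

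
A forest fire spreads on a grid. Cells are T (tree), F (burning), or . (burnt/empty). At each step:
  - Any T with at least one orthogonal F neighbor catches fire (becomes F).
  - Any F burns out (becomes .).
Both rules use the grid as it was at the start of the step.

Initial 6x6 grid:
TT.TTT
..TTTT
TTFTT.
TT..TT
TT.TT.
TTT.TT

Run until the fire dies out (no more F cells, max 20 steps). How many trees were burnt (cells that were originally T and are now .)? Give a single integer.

Step 1: +3 fires, +1 burnt (F count now 3)
Step 2: +4 fires, +3 burnt (F count now 4)
Step 3: +5 fires, +4 burnt (F count now 5)
Step 4: +6 fires, +5 burnt (F count now 6)
Step 5: +5 fires, +6 burnt (F count now 5)
Step 6: +1 fires, +5 burnt (F count now 1)
Step 7: +0 fires, +1 burnt (F count now 0)
Fire out after step 7
Initially T: 26, now '.': 34
Total burnt (originally-T cells now '.'): 24

Answer: 24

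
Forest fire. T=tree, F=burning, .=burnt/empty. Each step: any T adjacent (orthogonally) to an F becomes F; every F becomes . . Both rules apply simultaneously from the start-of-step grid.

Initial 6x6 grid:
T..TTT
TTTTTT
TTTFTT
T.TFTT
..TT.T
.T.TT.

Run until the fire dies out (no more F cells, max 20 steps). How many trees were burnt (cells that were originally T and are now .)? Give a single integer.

Answer: 24

Derivation:
Step 1: +6 fires, +2 burnt (F count now 6)
Step 2: +8 fires, +6 burnt (F count now 8)
Step 3: +6 fires, +8 burnt (F count now 6)
Step 4: +3 fires, +6 burnt (F count now 3)
Step 5: +1 fires, +3 burnt (F count now 1)
Step 6: +0 fires, +1 burnt (F count now 0)
Fire out after step 6
Initially T: 25, now '.': 35
Total burnt (originally-T cells now '.'): 24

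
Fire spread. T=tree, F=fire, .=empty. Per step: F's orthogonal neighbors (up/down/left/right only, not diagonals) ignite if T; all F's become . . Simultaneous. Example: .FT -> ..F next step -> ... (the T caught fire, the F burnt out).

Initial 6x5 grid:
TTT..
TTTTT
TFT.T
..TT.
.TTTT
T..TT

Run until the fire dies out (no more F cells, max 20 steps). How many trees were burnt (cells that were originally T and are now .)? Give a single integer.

Step 1: +3 fires, +1 burnt (F count now 3)
Step 2: +4 fires, +3 burnt (F count now 4)
Step 3: +5 fires, +4 burnt (F count now 5)
Step 4: +3 fires, +5 burnt (F count now 3)
Step 5: +3 fires, +3 burnt (F count now 3)
Step 6: +1 fires, +3 burnt (F count now 1)
Step 7: +0 fires, +1 burnt (F count now 0)
Fire out after step 7
Initially T: 20, now '.': 29
Total burnt (originally-T cells now '.'): 19

Answer: 19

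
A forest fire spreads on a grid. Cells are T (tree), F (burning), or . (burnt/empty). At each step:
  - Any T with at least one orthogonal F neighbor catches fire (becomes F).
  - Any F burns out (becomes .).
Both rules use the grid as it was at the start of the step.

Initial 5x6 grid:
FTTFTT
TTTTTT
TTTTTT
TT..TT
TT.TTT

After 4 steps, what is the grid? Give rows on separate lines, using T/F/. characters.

Step 1: 5 trees catch fire, 2 burn out
  .FF.FT
  FTTFTT
  TTTTTT
  TT..TT
  TT.TTT
Step 2: 6 trees catch fire, 5 burn out
  .....F
  .FF.FT
  FTTFTT
  TT..TT
  TT.TTT
Step 3: 5 trees catch fire, 6 burn out
  ......
  .....F
  .FF.FT
  FT..TT
  TT.TTT
Step 4: 4 trees catch fire, 5 burn out
  ......
  ......
  .....F
  .F..FT
  FT.TTT

......
......
.....F
.F..FT
FT.TTT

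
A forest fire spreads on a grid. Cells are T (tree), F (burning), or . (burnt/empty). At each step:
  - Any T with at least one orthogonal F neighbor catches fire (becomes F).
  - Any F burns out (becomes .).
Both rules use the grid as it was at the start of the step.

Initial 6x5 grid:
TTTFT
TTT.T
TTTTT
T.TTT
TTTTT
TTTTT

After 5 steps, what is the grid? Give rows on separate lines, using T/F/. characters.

Step 1: 2 trees catch fire, 1 burn out
  TTF.F
  TTT.T
  TTTTT
  T.TTT
  TTTTT
  TTTTT
Step 2: 3 trees catch fire, 2 burn out
  TF...
  TTF.F
  TTTTT
  T.TTT
  TTTTT
  TTTTT
Step 3: 4 trees catch fire, 3 burn out
  F....
  TF...
  TTFTF
  T.TTT
  TTTTT
  TTTTT
Step 4: 5 trees catch fire, 4 burn out
  .....
  F....
  TF.F.
  T.FTF
  TTTTT
  TTTTT
Step 5: 4 trees catch fire, 5 burn out
  .....
  .....
  F....
  T..F.
  TTFTF
  TTTTT

.....
.....
F....
T..F.
TTFTF
TTTTT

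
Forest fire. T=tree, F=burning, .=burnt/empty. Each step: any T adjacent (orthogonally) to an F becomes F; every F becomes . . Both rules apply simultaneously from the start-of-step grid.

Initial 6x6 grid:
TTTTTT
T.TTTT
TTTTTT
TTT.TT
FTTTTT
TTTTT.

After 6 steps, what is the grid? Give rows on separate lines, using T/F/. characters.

Step 1: 3 trees catch fire, 1 burn out
  TTTTTT
  T.TTTT
  TTTTTT
  FTT.TT
  .FTTTT
  FTTTT.
Step 2: 4 trees catch fire, 3 burn out
  TTTTTT
  T.TTTT
  FTTTTT
  .FT.TT
  ..FTTT
  .FTTT.
Step 3: 5 trees catch fire, 4 burn out
  TTTTTT
  F.TTTT
  .FTTTT
  ..F.TT
  ...FTT
  ..FTT.
Step 4: 4 trees catch fire, 5 burn out
  FTTTTT
  ..TTTT
  ..FTTT
  ....TT
  ....FT
  ...FT.
Step 5: 6 trees catch fire, 4 burn out
  .FTTTT
  ..FTTT
  ...FTT
  ....FT
  .....F
  ....F.
Step 6: 4 trees catch fire, 6 burn out
  ..FTTT
  ...FTT
  ....FT
  .....F
  ......
  ......

..FTTT
...FTT
....FT
.....F
......
......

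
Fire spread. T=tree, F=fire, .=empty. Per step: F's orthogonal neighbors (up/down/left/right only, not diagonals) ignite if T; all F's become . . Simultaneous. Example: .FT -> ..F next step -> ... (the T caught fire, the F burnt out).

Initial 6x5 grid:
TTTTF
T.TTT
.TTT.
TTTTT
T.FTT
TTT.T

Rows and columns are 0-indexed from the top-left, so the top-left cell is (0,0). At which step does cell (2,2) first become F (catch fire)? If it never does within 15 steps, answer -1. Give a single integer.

Step 1: cell (2,2)='T' (+5 fires, +2 burnt)
Step 2: cell (2,2)='F' (+7 fires, +5 burnt)
  -> target ignites at step 2
Step 3: cell (2,2)='.' (+8 fires, +7 burnt)
Step 4: cell (2,2)='.' (+2 fires, +8 burnt)
Step 5: cell (2,2)='.' (+1 fires, +2 burnt)
Step 6: cell (2,2)='.' (+0 fires, +1 burnt)
  fire out at step 6

2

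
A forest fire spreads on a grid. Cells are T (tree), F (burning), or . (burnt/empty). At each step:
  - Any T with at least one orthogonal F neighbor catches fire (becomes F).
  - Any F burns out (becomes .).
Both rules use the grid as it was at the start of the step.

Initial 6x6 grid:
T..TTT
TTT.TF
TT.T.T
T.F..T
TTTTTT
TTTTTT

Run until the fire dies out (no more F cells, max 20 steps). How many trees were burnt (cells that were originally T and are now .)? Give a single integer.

Step 1: +4 fires, +2 burnt (F count now 4)
Step 2: +5 fires, +4 burnt (F count now 5)
Step 3: +6 fires, +5 burnt (F count now 6)
Step 4: +4 fires, +6 burnt (F count now 4)
Step 5: +1 fires, +4 burnt (F count now 1)
Step 6: +2 fires, +1 burnt (F count now 2)
Step 7: +2 fires, +2 burnt (F count now 2)
Step 8: +1 fires, +2 burnt (F count now 1)
Step 9: +0 fires, +1 burnt (F count now 0)
Fire out after step 9
Initially T: 26, now '.': 35
Total burnt (originally-T cells now '.'): 25

Answer: 25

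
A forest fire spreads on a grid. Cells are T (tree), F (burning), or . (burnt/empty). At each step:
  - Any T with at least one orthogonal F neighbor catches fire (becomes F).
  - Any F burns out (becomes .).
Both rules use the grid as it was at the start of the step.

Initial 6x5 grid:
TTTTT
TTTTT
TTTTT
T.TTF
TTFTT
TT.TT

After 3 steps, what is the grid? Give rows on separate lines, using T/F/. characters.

Step 1: 6 trees catch fire, 2 burn out
  TTTTT
  TTTTT
  TTTTF
  T.FF.
  TF.FF
  TT.TT
Step 2: 7 trees catch fire, 6 burn out
  TTTTT
  TTTTF
  TTFF.
  T....
  F....
  TF.FF
Step 3: 6 trees catch fire, 7 burn out
  TTTTF
  TTFF.
  TF...
  F....
  .....
  F....

TTTTF
TTFF.
TF...
F....
.....
F....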